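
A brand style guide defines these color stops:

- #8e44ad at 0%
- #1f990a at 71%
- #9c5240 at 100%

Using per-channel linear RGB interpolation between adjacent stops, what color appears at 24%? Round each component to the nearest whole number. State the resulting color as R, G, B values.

(104, 97, 118)

24% lies between the 0% and 71% stops, so the local fraction is t = (24 − 0)/(71 − 0) = 24/71 ≈ 0.338.
#8e44ad → (142, 68, 173); #1f990a → (31, 153, 10).
R = 142 + 0.338 × (31 − 142) = 104.482 → 104
G = 68 + 0.338 × (153 − 68) = 96.73 → 97
B = 173 + 0.338 × (10 − 173) = 117.906 → 118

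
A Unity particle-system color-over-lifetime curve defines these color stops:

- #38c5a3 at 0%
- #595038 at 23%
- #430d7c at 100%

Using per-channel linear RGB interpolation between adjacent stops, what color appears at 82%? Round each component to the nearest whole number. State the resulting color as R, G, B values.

(72, 29, 108)

82% lies between the 23% and 100% stops, so the local fraction is t = (82 − 23)/(100 − 23) = 59/77 ≈ 0.7662.
#595038 → (89, 80, 56); #430d7c → (67, 13, 124).
R = 89 + 0.7662 × (67 − 89) = 72.144 → 72
G = 80 + 0.7662 × (13 − 80) = 28.665 → 29
B = 56 + 0.7662 × (124 − 56) = 108.102 → 108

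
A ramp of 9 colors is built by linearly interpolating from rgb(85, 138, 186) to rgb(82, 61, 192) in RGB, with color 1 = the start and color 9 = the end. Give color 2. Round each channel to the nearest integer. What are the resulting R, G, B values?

With 9 swatches and endpoints inclusive, swatch 2 sits at t = (2 − 1)/(9 − 1) = 1/8 ≈ 0.125.
R = 85 + 0.125 × (82 − 85) = 84.625 → 85
G = 138 + 0.125 × (61 − 138) = 128.375 → 128
B = 186 + 0.125 × (192 − 186) = 186.75 → 187

(85, 128, 187)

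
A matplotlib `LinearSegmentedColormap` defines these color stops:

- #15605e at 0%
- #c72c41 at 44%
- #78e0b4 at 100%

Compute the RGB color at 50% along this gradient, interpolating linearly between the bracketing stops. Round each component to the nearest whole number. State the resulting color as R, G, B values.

50% lies between the 44% and 100% stops, so the local fraction is t = (50 − 44)/(100 − 44) = 6/56 ≈ 0.1071.
#c72c41 → (199, 44, 65); #78e0b4 → (120, 224, 180).
R = 199 + 0.1071 × (120 − 199) = 190.539 → 191
G = 44 + 0.1071 × (224 − 44) = 63.278 → 63
B = 65 + 0.1071 × (180 − 65) = 77.317 → 77

(191, 63, 77)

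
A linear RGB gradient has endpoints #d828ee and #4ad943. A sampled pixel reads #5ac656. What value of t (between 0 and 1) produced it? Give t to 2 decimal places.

Invert the lerp on the G channel (largest span, 177): t = (198 − 40) / (217 − 40) = 158/177 = 0.89266.
Check on R: (90 − 216)/(74 − 216) = 0.8873 ✓

0.89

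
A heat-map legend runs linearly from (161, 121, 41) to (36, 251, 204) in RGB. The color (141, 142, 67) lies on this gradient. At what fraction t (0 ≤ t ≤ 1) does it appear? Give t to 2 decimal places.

Invert the lerp on the B channel (largest span, 163): t = (67 − 41) / (204 − 41) = 26/163 = 0.15951.
Check on R: (141 − 161)/(36 − 161) = 0.16 ✓

0.16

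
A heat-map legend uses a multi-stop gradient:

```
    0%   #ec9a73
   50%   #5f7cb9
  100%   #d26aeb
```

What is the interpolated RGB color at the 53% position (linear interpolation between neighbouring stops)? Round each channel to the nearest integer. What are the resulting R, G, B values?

(102, 123, 188)

53% lies between the 50% and 100% stops, so the local fraction is t = (53 − 50)/(100 − 50) = 3/50 ≈ 0.06.
#5f7cb9 → (95, 124, 185); #d26aeb → (210, 106, 235).
R = 95 + 0.06 × (210 − 95) = 101.9 → 102
G = 124 + 0.06 × (106 − 124) = 122.92 → 123
B = 185 + 0.06 × (235 − 185) = 188 → 188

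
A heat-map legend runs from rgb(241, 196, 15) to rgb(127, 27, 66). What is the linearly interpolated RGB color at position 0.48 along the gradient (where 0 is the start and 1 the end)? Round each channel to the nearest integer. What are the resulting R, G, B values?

(186, 115, 39)

R = 241 + 0.48 × (127 − 241) = 241 + 0.48 × -114 = 186.28 → 186
G = 196 + 0.48 × (27 − 196) = 196 + 0.48 × -169 = 114.88 → 115
B = 15 + 0.48 × (66 − 15) = 15 + 0.48 × 51 = 39.48 → 39
So the blended color is (186, 115, 39), about #ba7327.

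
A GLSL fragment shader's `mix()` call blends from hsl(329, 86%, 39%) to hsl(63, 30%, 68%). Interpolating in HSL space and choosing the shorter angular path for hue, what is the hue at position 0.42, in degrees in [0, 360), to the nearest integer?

8

Hue: 63 − 329 = -266°, but |-266| > 180 so the shorter arc goes the other way: Δh = -266 + 360 = 94°.
H = 329 + 0.42 × (94) = 368.48 → 368 → 368 mod 360 = 8°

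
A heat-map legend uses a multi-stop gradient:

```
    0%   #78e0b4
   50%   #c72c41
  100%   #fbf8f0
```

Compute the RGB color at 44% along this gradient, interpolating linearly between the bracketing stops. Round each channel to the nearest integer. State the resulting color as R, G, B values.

44% lies between the 0% and 50% stops, so the local fraction is t = (44 − 0)/(50 − 0) = 44/50 ≈ 0.88.
#78e0b4 → (120, 224, 180); #c72c41 → (199, 44, 65).
R = 120 + 0.88 × (199 − 120) = 189.52 → 190
G = 224 + 0.88 × (44 − 224) = 65.6 → 66
B = 180 + 0.88 × (65 − 180) = 78.8 → 79

(190, 66, 79)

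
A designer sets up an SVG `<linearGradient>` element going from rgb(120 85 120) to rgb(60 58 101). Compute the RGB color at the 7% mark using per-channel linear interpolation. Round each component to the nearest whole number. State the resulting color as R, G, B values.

7% corresponds to t = 0.07.
R = 120 + 0.07 × (60 − 120) = 120 + 0.07 × -60 = 115.8 → 116
G = 85 + 0.07 × (58 − 85) = 85 + 0.07 × -27 = 83.11 → 83
B = 120 + 0.07 × (101 − 120) = 120 + 0.07 × -19 = 118.67 → 119

(116, 83, 119)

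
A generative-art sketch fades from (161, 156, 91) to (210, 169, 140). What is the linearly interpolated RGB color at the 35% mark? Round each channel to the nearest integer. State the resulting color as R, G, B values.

(178, 161, 108)

35% corresponds to t = 0.35.
R = 161 + 0.35 × (210 − 161) = 161 + 0.35 × 49 = 178.15 → 178
G = 156 + 0.35 × (169 − 156) = 156 + 0.35 × 13 = 160.55 → 161
B = 91 + 0.35 × (140 − 91) = 91 + 0.35 × 49 = 108.15 → 108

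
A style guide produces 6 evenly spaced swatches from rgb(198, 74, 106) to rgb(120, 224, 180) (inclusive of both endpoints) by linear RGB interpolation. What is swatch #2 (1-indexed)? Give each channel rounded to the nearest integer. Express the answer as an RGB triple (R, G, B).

(182, 104, 121)

With 6 swatches and endpoints inclusive, swatch 2 sits at t = (2 − 1)/(6 − 1) = 1/5 ≈ 0.2.
R = 198 + 0.2 × (120 − 198) = 182.4 → 182
G = 74 + 0.2 × (224 − 74) = 104 → 104
B = 106 + 0.2 × (180 − 106) = 120.8 → 121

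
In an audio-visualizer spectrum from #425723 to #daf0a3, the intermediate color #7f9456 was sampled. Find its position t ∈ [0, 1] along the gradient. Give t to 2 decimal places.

0.40

Invert the lerp on the G channel (largest span, 153): t = (148 − 87) / (240 − 87) = 61/153 = 0.39869.
Check on R: (127 − 66)/(218 − 66) = 0.4013 ✓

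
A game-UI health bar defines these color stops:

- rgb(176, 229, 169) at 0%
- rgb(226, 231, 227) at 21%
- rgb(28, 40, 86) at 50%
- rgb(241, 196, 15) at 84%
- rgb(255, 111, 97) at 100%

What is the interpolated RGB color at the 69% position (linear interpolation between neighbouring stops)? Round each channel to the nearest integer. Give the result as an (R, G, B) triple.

69% lies between the 50% and 84% stops, so the local fraction is t = (69 − 50)/(84 − 50) = 19/34 ≈ 0.5588.
R = 28 + 0.5588 × (241 − 28) = 147.024 → 147
G = 40 + 0.5588 × (196 − 40) = 127.173 → 127
B = 86 + 0.5588 × (15 − 86) = 46.325 → 46

(147, 127, 46)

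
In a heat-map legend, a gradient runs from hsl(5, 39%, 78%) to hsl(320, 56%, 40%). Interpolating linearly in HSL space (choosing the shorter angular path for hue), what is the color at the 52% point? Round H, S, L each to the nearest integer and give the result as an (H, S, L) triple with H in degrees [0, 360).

(342, 48, 58)

Hue: 320 − 5 = 315°, but |315| > 180 so the shorter arc goes the other way: Δh = 315 − 360 = -45°.
H = 5 + 0.52 × (-45) = -18.4 → -18 → -18 mod 360 = 342°
S = 39 + 0.52 × (56 − 39) = 47.84 → 48%
L = 78 + 0.52 × (40 − 78) = 58.24 → 58%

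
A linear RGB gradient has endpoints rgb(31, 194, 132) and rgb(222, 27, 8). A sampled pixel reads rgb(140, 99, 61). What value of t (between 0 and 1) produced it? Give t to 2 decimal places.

0.57

Invert the lerp on the R channel (largest span, 191): t = (140 − 31) / (222 − 31) = 109/191 = 0.57068.
Check on G: (99 − 194)/(27 − 194) = 0.5689 ✓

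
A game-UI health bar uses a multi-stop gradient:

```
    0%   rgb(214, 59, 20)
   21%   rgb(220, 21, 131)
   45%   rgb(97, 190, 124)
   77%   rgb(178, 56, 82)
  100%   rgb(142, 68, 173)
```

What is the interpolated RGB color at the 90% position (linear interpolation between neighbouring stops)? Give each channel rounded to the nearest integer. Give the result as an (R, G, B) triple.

(158, 63, 133)

90% lies between the 77% and 100% stops, so the local fraction is t = (90 − 77)/(100 − 77) = 13/23 ≈ 0.5652.
R = 178 + 0.5652 × (142 − 178) = 157.653 → 158
G = 56 + 0.5652 × (68 − 56) = 62.782 → 63
B = 82 + 0.5652 × (173 − 82) = 133.433 → 133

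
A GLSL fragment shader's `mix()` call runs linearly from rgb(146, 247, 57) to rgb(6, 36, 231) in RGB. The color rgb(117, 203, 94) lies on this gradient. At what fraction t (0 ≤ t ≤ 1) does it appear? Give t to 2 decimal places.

Invert the lerp on the G channel (largest span, 211): t = (203 − 247) / (36 − 247) = -44/-211 = 0.20853.
Check on R: (117 − 146)/(6 − 146) = 0.2071 ✓

0.21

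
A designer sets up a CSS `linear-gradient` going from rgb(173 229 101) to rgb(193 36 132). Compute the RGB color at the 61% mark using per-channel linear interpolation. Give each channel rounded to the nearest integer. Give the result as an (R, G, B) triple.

(185, 111, 120)

61% corresponds to t = 0.61.
R = 173 + 0.61 × (193 − 173) = 173 + 0.61 × 20 = 185.2 → 185
G = 229 + 0.61 × (36 − 229) = 229 + 0.61 × -193 = 111.27 → 111
B = 101 + 0.61 × (132 − 101) = 101 + 0.61 × 31 = 119.91 → 120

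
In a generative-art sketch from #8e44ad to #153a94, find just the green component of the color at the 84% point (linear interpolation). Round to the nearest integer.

G₁ = 68 (from #8e44ad), G₂ = 58 (from #153a94).
G = 68 + 0.84 × (58 − 68) = 59.6 → 60

60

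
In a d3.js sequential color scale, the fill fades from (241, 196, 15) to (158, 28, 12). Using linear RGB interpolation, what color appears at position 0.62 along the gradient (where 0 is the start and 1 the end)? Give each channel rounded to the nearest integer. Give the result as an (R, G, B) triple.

R = 241 + 0.62 × (158 − 241) = 241 + 0.62 × -83 = 189.54 → 190
G = 196 + 0.62 × (28 − 196) = 196 + 0.62 × -168 = 91.84 → 92
B = 15 + 0.62 × (12 − 15) = 15 + 0.62 × -3 = 13.14 → 13

(190, 92, 13)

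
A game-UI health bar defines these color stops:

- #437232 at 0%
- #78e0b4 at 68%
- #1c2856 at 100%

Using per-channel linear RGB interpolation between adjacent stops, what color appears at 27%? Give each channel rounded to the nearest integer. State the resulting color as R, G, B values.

27% lies between the 0% and 68% stops, so the local fraction is t = (27 − 0)/(68 − 0) = 27/68 ≈ 0.3971.
#437232 → (67, 114, 50); #78e0b4 → (120, 224, 180).
R = 67 + 0.3971 × (120 − 67) = 88.046 → 88
G = 114 + 0.3971 × (224 − 114) = 157.681 → 158
B = 50 + 0.3971 × (180 − 50) = 101.623 → 102

(88, 158, 102)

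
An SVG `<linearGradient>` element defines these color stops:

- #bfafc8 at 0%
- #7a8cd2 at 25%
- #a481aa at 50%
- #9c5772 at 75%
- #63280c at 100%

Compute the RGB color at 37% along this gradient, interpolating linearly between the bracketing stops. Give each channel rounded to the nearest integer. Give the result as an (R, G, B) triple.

37% lies between the 25% and 50% stops, so the local fraction is t = (37 − 25)/(50 − 25) = 12/25 ≈ 0.48.
#7a8cd2 → (122, 140, 210); #a481aa → (164, 129, 170).
R = 122 + 0.48 × (164 − 122) = 142.16 → 142
G = 140 + 0.48 × (129 − 140) = 134.72 → 135
B = 210 + 0.48 × (170 − 210) = 190.8 → 191

(142, 135, 191)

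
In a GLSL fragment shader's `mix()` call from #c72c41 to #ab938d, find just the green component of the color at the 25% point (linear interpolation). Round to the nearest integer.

70

G₁ = 44 (from #c72c41), G₂ = 147 (from #ab938d).
G = 44 + 0.25 × (147 − 44) = 69.75 → 70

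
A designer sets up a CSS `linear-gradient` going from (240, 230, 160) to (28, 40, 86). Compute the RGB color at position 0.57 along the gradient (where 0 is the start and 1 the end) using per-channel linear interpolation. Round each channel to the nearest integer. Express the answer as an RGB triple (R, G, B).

R = 240 + 0.57 × (28 − 240) = 240 + 0.57 × -212 = 119.16 → 119
G = 230 + 0.57 × (40 − 230) = 230 + 0.57 × -190 = 121.7 → 122
B = 160 + 0.57 × (86 − 160) = 160 + 0.57 × -74 = 117.82 → 118

(119, 122, 118)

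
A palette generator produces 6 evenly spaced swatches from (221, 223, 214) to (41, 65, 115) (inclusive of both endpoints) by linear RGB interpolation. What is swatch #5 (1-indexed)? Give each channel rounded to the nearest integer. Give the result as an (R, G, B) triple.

With 6 swatches and endpoints inclusive, swatch 5 sits at t = (5 − 1)/(6 − 1) = 4/5 ≈ 0.8.
R = 221 + 0.8 × (41 − 221) = 77 → 77
G = 223 + 0.8 × (65 − 223) = 96.6 → 97
B = 214 + 0.8 × (115 − 214) = 134.8 → 135

(77, 97, 135)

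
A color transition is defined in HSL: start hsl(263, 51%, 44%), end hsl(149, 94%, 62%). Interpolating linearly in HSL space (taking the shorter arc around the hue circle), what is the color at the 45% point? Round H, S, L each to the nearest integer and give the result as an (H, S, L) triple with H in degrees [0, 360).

Hue arc: Δh = 149 − 263 = -114° (|Δh| ≤ 180, already the shorter path).
H = 263 + 0.45 × (-114) = 211.7 → 212°
S = 51 + 0.45 × (94 − 51) = 70.35 → 70%
L = 44 + 0.45 × (62 − 44) = 52.1 → 52%

(212, 70, 52)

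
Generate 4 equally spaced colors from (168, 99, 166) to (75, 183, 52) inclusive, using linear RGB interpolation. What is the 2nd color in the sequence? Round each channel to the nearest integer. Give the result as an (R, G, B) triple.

With 4 swatches and endpoints inclusive, swatch 2 sits at t = (2 − 1)/(4 − 1) = 1/3 ≈ 0.3333.
R = 168 + 0.3333 × (75 − 168) = 137.003 → 137
G = 99 + 0.3333 × (183 − 99) = 126.997 → 127
B = 166 + 0.3333 × (52 − 166) = 128.004 → 128

(137, 127, 128)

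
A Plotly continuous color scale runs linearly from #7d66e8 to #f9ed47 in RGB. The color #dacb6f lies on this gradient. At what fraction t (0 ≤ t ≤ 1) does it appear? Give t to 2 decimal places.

0.75

Invert the lerp on the B channel (largest span, 161): t = (111 − 232) / (71 − 232) = -121/-161 = 0.75155.
Check on R: (218 − 125)/(249 − 125) = 0.75 ✓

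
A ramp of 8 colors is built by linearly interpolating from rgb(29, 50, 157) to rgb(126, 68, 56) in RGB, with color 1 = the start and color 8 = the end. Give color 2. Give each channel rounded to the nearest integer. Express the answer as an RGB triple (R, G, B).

With 8 swatches and endpoints inclusive, swatch 2 sits at t = (2 − 1)/(8 − 1) = 1/7 ≈ 0.1429.
R = 29 + 0.1429 × (126 − 29) = 42.861 → 43
G = 50 + 0.1429 × (68 − 50) = 52.572 → 53
B = 157 + 0.1429 × (56 − 157) = 142.567 → 143

(43, 53, 143)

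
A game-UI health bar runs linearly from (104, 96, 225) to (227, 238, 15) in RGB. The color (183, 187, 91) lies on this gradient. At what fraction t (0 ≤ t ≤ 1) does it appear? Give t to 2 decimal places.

0.64

Invert the lerp on the B channel (largest span, 210): t = (91 − 225) / (15 − 225) = -134/-210 = 0.6381.
Check on R: (183 − 104)/(227 − 104) = 0.6423 ✓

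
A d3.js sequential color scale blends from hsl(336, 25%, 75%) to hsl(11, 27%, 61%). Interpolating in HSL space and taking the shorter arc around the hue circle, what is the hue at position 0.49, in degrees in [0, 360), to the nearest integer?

Hue: 11 − 336 = -325°, but |-325| > 180 so the shorter arc goes the other way: Δh = -325 + 360 = 35°.
H = 336 + 0.49 × (35) = 353.15 → 353°

353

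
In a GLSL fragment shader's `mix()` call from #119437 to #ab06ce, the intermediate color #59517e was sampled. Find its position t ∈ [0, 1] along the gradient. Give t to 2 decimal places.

Invert the lerp on the R channel (largest span, 154): t = (89 − 17) / (171 − 17) = 72/154 = 0.46753.
Check on G: (81 − 148)/(6 − 148) = 0.4718 ✓

0.47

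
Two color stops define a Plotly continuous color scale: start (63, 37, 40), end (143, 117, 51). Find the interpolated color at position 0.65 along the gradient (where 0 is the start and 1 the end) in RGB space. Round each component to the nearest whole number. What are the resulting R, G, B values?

R = 63 + 0.65 × (143 − 63) = 63 + 0.65 × 80 = 115 → 115
G = 37 + 0.65 × (117 − 37) = 37 + 0.65 × 80 = 89 → 89
B = 40 + 0.65 × (51 − 40) = 40 + 0.65 × 11 = 47.15 → 47
So the blended color is (115, 89, 47), about #73592f.

(115, 89, 47)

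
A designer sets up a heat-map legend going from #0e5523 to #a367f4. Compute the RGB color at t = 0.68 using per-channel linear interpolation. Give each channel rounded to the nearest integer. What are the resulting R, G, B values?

#0e5523 → (14, 85, 35); #a367f4 → (163, 103, 244).
R = 14 + 0.68 × (163 − 14) = 14 + 0.68 × 149 = 115.32 → 115
G = 85 + 0.68 × (103 − 85) = 85 + 0.68 × 18 = 97.24 → 97
B = 35 + 0.68 × (244 − 35) = 35 + 0.68 × 209 = 177.12 → 177
So the blended color is (115, 97, 177), about #7361b1.

(115, 97, 177)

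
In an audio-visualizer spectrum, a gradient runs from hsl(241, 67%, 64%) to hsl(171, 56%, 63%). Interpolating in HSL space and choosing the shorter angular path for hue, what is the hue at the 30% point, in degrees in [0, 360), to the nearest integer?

Hue arc: Δh = 171 − 241 = -70° (|Δh| ≤ 180, already the shorter path).
H = 241 + 0.3 × (-70) = 220 → 220°

220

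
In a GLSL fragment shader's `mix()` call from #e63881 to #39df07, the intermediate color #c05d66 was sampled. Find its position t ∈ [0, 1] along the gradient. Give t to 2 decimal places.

Invert the lerp on the R channel (largest span, 173): t = (192 − 230) / (57 − 230) = -38/-173 = 0.21965.
Check on G: (93 − 56)/(223 − 56) = 0.2216 ✓

0.22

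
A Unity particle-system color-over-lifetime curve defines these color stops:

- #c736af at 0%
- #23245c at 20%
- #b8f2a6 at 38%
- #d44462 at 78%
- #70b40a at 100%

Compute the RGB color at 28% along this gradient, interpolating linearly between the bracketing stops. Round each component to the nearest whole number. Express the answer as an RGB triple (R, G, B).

(101, 128, 125)

28% lies between the 20% and 38% stops, so the local fraction is t = (28 − 20)/(38 − 20) = 8/18 ≈ 0.4444.
#23245c → (35, 36, 92); #b8f2a6 → (184, 242, 166).
R = 35 + 0.4444 × (184 − 35) = 101.216 → 101
G = 36 + 0.4444 × (242 − 36) = 127.546 → 128
B = 92 + 0.4444 × (166 − 92) = 124.886 → 125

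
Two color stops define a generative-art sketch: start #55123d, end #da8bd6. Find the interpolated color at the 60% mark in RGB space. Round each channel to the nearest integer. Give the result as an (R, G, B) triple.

(165, 91, 153)

#55123d → (85, 18, 61); #da8bd6 → (218, 139, 214).
60% corresponds to t = 0.6.
R = 85 + 0.6 × (218 − 85) = 85 + 0.6 × 133 = 164.8 → 165
G = 18 + 0.6 × (139 − 18) = 18 + 0.6 × 121 = 90.6 → 91
B = 61 + 0.6 × (214 − 61) = 61 + 0.6 × 153 = 152.8 → 153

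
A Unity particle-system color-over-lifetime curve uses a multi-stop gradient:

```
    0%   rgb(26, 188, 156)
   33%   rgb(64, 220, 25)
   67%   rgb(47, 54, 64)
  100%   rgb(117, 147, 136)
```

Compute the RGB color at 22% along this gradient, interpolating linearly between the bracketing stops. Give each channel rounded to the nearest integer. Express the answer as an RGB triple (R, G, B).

(51, 209, 69)

22% lies between the 0% and 33% stops, so the local fraction is t = (22 − 0)/(33 − 0) = 22/33 ≈ 0.6667.
R = 26 + 0.6667 × (64 − 26) = 51.335 → 51
G = 188 + 0.6667 × (220 − 188) = 209.334 → 209
B = 156 + 0.6667 × (25 − 156) = 68.662 → 69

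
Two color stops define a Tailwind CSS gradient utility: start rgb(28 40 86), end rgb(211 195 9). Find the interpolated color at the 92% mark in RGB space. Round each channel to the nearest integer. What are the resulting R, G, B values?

(196, 183, 15)

92% corresponds to t = 0.92.
R = 28 + 0.92 × (211 − 28) = 28 + 0.92 × 183 = 196.36 → 196
G = 40 + 0.92 × (195 − 40) = 40 + 0.92 × 155 = 182.6 → 183
B = 86 + 0.92 × (9 − 86) = 86 + 0.92 × -77 = 15.16 → 15
So the blended color is (196, 183, 15), about #c4b70f.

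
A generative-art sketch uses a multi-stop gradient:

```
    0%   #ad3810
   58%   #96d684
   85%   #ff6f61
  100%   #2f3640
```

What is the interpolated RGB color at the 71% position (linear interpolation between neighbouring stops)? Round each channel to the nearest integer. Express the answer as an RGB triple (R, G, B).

(201, 164, 115)

71% lies between the 58% and 85% stops, so the local fraction is t = (71 − 58)/(85 − 58) = 13/27 ≈ 0.4815.
#96d684 → (150, 214, 132); #ff6f61 → (255, 111, 97).
R = 150 + 0.4815 × (255 − 150) = 200.558 → 201
G = 214 + 0.4815 × (111 − 214) = 164.406 → 164
B = 132 + 0.4815 × (97 − 132) = 115.148 → 115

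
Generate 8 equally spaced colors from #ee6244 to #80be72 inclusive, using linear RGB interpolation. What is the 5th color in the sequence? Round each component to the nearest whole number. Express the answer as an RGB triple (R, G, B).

(175, 151, 94)

With 8 swatches and endpoints inclusive, swatch 5 sits at t = (5 − 1)/(8 − 1) = 4/7 ≈ 0.5714.
#ee6244 → (238, 98, 68); #80be72 → (128, 190, 114).
R = 238 + 0.5714 × (128 − 238) = 175.146 → 175
G = 98 + 0.5714 × (190 − 98) = 150.569 → 151
B = 68 + 0.5714 × (114 − 68) = 94.284 → 94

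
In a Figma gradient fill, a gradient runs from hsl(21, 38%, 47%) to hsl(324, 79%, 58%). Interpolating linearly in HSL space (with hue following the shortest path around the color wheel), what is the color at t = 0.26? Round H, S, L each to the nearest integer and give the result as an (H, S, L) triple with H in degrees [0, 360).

(6, 49, 50)

Hue: 324 − 21 = 303°, but |303| > 180 so the shorter arc goes the other way: Δh = 303 − 360 = -57°.
H = 21 + 0.26 × (-57) = 6.18 → 6°
S = 38 + 0.26 × (79 − 38) = 48.66 → 49%
L = 47 + 0.26 × (58 − 47) = 49.86 → 50%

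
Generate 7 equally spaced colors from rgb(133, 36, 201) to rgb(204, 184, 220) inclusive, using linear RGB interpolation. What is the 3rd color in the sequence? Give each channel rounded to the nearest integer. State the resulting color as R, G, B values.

(157, 85, 207)

With 7 swatches and endpoints inclusive, swatch 3 sits at t = (3 − 1)/(7 − 1) = 2/6 ≈ 0.3333.
R = 133 + 0.3333 × (204 − 133) = 156.664 → 157
G = 36 + 0.3333 × (184 − 36) = 85.328 → 85
B = 201 + 0.3333 × (220 − 201) = 207.333 → 207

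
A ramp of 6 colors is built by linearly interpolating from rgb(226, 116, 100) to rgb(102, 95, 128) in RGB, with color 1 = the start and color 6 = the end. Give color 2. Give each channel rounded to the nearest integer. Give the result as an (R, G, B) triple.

With 6 swatches and endpoints inclusive, swatch 2 sits at t = (2 − 1)/(6 − 1) = 1/5 ≈ 0.2.
R = 226 + 0.2 × (102 − 226) = 201.2 → 201
G = 116 + 0.2 × (95 − 116) = 111.8 → 112
B = 100 + 0.2 × (128 − 100) = 105.6 → 106

(201, 112, 106)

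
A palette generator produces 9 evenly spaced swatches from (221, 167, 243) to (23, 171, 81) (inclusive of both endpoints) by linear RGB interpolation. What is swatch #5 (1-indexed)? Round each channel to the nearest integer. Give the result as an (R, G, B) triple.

(122, 169, 162)

With 9 swatches and endpoints inclusive, swatch 5 sits at t = (5 − 1)/(9 − 1) = 4/8 ≈ 0.5.
R = 221 + 0.5 × (23 − 221) = 122 → 122
G = 167 + 0.5 × (171 − 167) = 169 → 169
B = 243 + 0.5 × (81 − 243) = 162 → 162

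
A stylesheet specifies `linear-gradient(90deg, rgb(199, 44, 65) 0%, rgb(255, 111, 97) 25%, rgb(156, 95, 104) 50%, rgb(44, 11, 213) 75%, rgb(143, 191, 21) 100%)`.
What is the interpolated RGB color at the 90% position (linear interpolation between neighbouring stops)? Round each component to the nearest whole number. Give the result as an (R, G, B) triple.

90% lies between the 75% and 100% stops, so the local fraction is t = (90 − 75)/(100 − 75) = 15/25 ≈ 0.6.
R = 44 + 0.6 × (143 − 44) = 103.4 → 103
G = 11 + 0.6 × (191 − 11) = 119 → 119
B = 213 + 0.6 × (21 − 213) = 97.8 → 98

(103, 119, 98)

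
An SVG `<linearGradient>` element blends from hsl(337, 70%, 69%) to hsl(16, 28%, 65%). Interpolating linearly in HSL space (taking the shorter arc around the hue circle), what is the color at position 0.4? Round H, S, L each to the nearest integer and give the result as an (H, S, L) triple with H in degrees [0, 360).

(353, 53, 67)

Hue: 16 − 337 = -321°, but |-321| > 180 so the shorter arc goes the other way: Δh = -321 + 360 = 39°.
H = 337 + 0.4 × (39) = 352.6 → 353°
S = 70 + 0.4 × (28 − 70) = 53.2 → 53%
L = 69 + 0.4 × (65 − 69) = 67.4 → 67%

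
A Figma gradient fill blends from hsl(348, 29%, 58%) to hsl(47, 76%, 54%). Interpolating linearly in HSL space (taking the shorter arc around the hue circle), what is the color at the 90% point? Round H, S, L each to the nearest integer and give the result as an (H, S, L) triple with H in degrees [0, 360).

Hue: 47 − 348 = -301°, but |-301| > 180 so the shorter arc goes the other way: Δh = -301 + 360 = 59°.
H = 348 + 0.9 × (59) = 401.1 → 401 → 401 mod 360 = 41°
S = 29 + 0.9 × (76 − 29) = 71.3 → 71%
L = 58 + 0.9 × (54 − 58) = 54.4 → 54%

(41, 71, 54)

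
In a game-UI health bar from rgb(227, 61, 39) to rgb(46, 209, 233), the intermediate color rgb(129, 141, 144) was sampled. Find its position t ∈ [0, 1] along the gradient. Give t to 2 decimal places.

0.54

Invert the lerp on the B channel (largest span, 194): t = (144 − 39) / (233 − 39) = 105/194 = 0.54124.
Check on R: (129 − 227)/(46 − 227) = 0.5414 ✓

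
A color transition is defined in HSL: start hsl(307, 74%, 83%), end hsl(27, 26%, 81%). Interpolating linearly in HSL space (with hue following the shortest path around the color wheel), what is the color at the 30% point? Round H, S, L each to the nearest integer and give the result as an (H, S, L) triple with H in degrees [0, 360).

Hue: 27 − 307 = -280°, but |-280| > 180 so the shorter arc goes the other way: Δh = -280 + 360 = 80°.
H = 307 + 0.3 × (80) = 331 → 331°
S = 74 + 0.3 × (26 − 74) = 59.6 → 60%
L = 83 + 0.3 × (81 − 83) = 82.4 → 82%

(331, 60, 82)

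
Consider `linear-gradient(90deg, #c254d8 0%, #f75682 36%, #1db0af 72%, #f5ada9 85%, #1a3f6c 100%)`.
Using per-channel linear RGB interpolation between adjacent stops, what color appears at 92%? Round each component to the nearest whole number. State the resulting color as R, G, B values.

(143, 122, 141)

92% lies between the 85% and 100% stops, so the local fraction is t = (92 − 85)/(100 − 85) = 7/15 ≈ 0.4667.
#f5ada9 → (245, 173, 169); #1a3f6c → (26, 63, 108).
R = 245 + 0.4667 × (26 − 245) = 142.793 → 143
G = 173 + 0.4667 × (63 − 173) = 121.663 → 122
B = 169 + 0.4667 × (108 − 169) = 140.531 → 141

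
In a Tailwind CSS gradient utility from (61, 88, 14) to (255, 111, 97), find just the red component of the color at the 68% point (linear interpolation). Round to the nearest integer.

R = 61 + 0.68 × (255 − 61) = 192.92 → 193

193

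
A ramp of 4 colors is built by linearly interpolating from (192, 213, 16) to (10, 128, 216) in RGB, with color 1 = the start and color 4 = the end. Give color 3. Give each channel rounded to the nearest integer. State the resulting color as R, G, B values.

(71, 156, 149)

With 4 swatches and endpoints inclusive, swatch 3 sits at t = (3 − 1)/(4 − 1) = 2/3 ≈ 0.6667.
R = 192 + 0.6667 × (10 − 192) = 70.661 → 71
G = 213 + 0.6667 × (128 − 213) = 156.331 → 156
B = 16 + 0.6667 × (216 − 16) = 149.34 → 149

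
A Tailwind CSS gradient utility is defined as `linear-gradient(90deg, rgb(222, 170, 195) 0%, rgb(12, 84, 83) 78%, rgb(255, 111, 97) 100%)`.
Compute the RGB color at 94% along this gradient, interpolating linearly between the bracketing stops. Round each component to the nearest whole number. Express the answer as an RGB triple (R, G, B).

94% lies between the 78% and 100% stops, so the local fraction is t = (94 − 78)/(100 − 78) = 16/22 ≈ 0.7273.
R = 12 + 0.7273 × (255 − 12) = 188.734 → 189
G = 84 + 0.7273 × (111 − 84) = 103.637 → 104
B = 83 + 0.7273 × (97 − 83) = 93.182 → 93

(189, 104, 93)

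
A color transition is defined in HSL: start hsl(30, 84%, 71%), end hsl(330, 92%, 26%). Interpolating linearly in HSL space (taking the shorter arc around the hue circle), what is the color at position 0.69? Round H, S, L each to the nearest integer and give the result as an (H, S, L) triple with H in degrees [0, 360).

(349, 90, 40)

Hue: 330 − 30 = 300°, but |300| > 180 so the shorter arc goes the other way: Δh = 300 − 360 = -60°.
H = 30 + 0.69 × (-60) = -11.4 → -11 → -11 mod 360 = 349°
S = 84 + 0.69 × (92 − 84) = 89.52 → 90%
L = 71 + 0.69 × (26 − 71) = 39.95 → 40%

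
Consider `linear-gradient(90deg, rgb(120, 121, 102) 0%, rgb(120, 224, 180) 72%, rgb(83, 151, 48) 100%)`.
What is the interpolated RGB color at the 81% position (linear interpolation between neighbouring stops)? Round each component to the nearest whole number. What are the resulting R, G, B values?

81% lies between the 72% and 100% stops, so the local fraction is t = (81 − 72)/(100 − 72) = 9/28 ≈ 0.3214.
R = 120 + 0.3214 × (83 − 120) = 108.108 → 108
G = 224 + 0.3214 × (151 − 224) = 200.538 → 201
B = 180 + 0.3214 × (48 − 180) = 137.575 → 138

(108, 201, 138)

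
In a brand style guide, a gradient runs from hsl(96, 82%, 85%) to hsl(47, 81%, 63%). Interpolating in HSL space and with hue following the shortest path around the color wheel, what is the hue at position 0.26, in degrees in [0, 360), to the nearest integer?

83

Hue arc: Δh = 47 − 96 = -49° (|Δh| ≤ 180, already the shorter path).
H = 96 + 0.26 × (-49) = 83.26 → 83°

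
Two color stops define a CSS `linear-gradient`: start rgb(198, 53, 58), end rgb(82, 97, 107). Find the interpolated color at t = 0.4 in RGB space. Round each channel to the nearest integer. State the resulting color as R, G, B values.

(152, 71, 78)

R = 198 + 0.4 × (82 − 198) = 198 + 0.4 × -116 = 151.6 → 152
G = 53 + 0.4 × (97 − 53) = 53 + 0.4 × 44 = 70.6 → 71
B = 58 + 0.4 × (107 − 58) = 58 + 0.4 × 49 = 77.6 → 78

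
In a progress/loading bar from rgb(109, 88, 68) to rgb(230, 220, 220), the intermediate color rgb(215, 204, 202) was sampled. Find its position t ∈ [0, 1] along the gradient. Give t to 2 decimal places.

Invert the lerp on the B channel (largest span, 152): t = (202 − 68) / (220 − 68) = 134/152 = 0.88158.
Check on R: (215 − 109)/(230 − 109) = 0.876 ✓

0.88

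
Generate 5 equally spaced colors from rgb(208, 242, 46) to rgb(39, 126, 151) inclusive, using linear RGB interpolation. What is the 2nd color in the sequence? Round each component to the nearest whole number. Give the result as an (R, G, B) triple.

With 5 swatches and endpoints inclusive, swatch 2 sits at t = (2 − 1)/(5 − 1) = 1/4 ≈ 0.25.
R = 208 + 0.25 × (39 − 208) = 165.75 → 166
G = 242 + 0.25 × (126 − 242) = 213 → 213
B = 46 + 0.25 × (151 − 46) = 72.25 → 72

(166, 213, 72)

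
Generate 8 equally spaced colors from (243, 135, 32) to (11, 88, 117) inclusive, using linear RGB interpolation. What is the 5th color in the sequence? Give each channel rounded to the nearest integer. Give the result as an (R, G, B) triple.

(110, 108, 81)

With 8 swatches and endpoints inclusive, swatch 5 sits at t = (5 − 1)/(8 − 1) = 4/7 ≈ 0.5714.
R = 243 + 0.5714 × (11 − 243) = 110.435 → 110
G = 135 + 0.5714 × (88 − 135) = 108.144 → 108
B = 32 + 0.5714 × (117 − 32) = 80.569 → 81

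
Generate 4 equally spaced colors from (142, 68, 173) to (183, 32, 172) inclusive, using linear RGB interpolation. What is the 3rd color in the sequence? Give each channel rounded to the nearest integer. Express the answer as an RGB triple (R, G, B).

(169, 44, 172)

With 4 swatches and endpoints inclusive, swatch 3 sits at t = (3 − 1)/(4 − 1) = 2/3 ≈ 0.6667.
R = 142 + 0.6667 × (183 − 142) = 169.335 → 169
G = 68 + 0.6667 × (32 − 68) = 43.999 → 44
B = 173 + 0.6667 × (172 − 173) = 172.333 → 172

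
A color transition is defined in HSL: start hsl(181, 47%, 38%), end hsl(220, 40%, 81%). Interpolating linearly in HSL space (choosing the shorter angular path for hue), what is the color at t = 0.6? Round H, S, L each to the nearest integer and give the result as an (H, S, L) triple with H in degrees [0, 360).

Hue arc: Δh = 220 − 181 = 39° (|Δh| ≤ 180, already the shorter path).
H = 181 + 0.6 × (39) = 204.4 → 204°
S = 47 + 0.6 × (40 − 47) = 42.8 → 43%
L = 38 + 0.6 × (81 − 38) = 63.8 → 64%

(204, 43, 64)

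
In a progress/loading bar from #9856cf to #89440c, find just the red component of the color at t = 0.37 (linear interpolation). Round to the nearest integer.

R₁ = 152 (from #9856cf), R₂ = 137 (from #89440c).
R = 152 + 0.37 × (137 − 152) = 146.45 → 146

146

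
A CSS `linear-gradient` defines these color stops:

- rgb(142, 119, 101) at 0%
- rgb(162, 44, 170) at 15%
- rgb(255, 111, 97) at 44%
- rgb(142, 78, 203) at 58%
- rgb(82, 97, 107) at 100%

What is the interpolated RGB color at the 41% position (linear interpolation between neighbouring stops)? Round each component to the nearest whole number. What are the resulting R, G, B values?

(245, 104, 105)

41% lies between the 15% and 44% stops, so the local fraction is t = (41 − 15)/(44 − 15) = 26/29 ≈ 0.8966.
R = 162 + 0.8966 × (255 − 162) = 245.384 → 245
G = 44 + 0.8966 × (111 − 44) = 104.072 → 104
B = 170 + 0.8966 × (97 − 170) = 104.548 → 105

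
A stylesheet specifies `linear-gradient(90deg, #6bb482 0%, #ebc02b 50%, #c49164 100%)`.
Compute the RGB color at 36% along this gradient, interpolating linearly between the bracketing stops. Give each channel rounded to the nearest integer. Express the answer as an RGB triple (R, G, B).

36% lies between the 0% and 50% stops, so the local fraction is t = (36 − 0)/(50 − 0) = 36/50 ≈ 0.72.
#6bb482 → (107, 180, 130); #ebc02b → (235, 192, 43).
R = 107 + 0.72 × (235 − 107) = 199.16 → 199
G = 180 + 0.72 × (192 − 180) = 188.64 → 189
B = 130 + 0.72 × (43 − 130) = 67.36 → 67

(199, 189, 67)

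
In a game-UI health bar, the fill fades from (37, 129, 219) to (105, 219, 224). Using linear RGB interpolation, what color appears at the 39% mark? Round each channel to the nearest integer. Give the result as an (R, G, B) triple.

39% corresponds to t = 0.39.
R = 37 + 0.39 × (105 − 37) = 37 + 0.39 × 68 = 63.52 → 64
G = 129 + 0.39 × (219 − 129) = 129 + 0.39 × 90 = 164.1 → 164
B = 219 + 0.39 × (224 − 219) = 219 + 0.39 × 5 = 220.95 → 221

(64, 164, 221)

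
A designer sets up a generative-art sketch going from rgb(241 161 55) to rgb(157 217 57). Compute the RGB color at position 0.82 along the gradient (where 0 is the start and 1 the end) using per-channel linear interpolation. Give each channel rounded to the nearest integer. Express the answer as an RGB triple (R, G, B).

(172, 207, 57)

R = 241 + 0.82 × (157 − 241) = 241 + 0.82 × -84 = 172.12 → 172
G = 161 + 0.82 × (217 − 161) = 161 + 0.82 × 56 = 206.92 → 207
B = 55 + 0.82 × (57 − 55) = 55 + 0.82 × 2 = 56.64 → 57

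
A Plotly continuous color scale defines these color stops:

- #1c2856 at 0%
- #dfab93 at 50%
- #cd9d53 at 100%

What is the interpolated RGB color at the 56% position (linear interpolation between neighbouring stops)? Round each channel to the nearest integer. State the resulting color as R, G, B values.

(221, 169, 139)

56% lies between the 50% and 100% stops, so the local fraction is t = (56 − 50)/(100 − 50) = 6/50 ≈ 0.12.
#dfab93 → (223, 171, 147); #cd9d53 → (205, 157, 83).
R = 223 + 0.12 × (205 − 223) = 220.84 → 221
G = 171 + 0.12 × (157 − 171) = 169.32 → 169
B = 147 + 0.12 × (83 − 147) = 139.32 → 139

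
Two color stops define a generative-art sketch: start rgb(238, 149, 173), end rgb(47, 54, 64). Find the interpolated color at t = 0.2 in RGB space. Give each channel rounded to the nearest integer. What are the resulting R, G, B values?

R = 238 + 0.2 × (47 − 238) = 238 + 0.2 × -191 = 199.8 → 200
G = 149 + 0.2 × (54 − 149) = 149 + 0.2 × -95 = 130 → 130
B = 173 + 0.2 × (64 − 173) = 173 + 0.2 × -109 = 151.2 → 151

(200, 130, 151)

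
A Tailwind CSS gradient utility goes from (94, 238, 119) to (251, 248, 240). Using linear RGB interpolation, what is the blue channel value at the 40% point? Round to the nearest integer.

B = 119 + 0.4 × (240 − 119) = 167.4 → 167

167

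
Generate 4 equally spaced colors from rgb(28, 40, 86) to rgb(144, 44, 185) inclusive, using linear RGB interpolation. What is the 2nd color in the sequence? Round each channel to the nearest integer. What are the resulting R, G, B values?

With 4 swatches and endpoints inclusive, swatch 2 sits at t = (2 − 1)/(4 − 1) = 1/3 ≈ 0.3333.
R = 28 + 0.3333 × (144 − 28) = 66.663 → 67
G = 40 + 0.3333 × (44 − 40) = 41.333 → 41
B = 86 + 0.3333 × (185 − 86) = 118.997 → 119

(67, 41, 119)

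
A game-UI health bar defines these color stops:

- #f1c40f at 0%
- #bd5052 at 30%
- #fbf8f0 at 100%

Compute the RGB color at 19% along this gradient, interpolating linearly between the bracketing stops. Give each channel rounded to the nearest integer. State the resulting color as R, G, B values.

19% lies between the 0% and 30% stops, so the local fraction is t = (19 − 0)/(30 − 0) = 19/30 ≈ 0.6333.
#f1c40f → (241, 196, 15); #bd5052 → (189, 80, 82).
R = 241 + 0.6333 × (189 − 241) = 208.068 → 208
G = 196 + 0.6333 × (80 − 196) = 122.537 → 123
B = 15 + 0.6333 × (82 − 15) = 57.431 → 57

(208, 123, 57)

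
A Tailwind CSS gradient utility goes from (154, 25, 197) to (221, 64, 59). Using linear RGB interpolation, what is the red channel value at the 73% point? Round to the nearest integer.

203

R = 154 + 0.73 × (221 − 154) = 202.91 → 203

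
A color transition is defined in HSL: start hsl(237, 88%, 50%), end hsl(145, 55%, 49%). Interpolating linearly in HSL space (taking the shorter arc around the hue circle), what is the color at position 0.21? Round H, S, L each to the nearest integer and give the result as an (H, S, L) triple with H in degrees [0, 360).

(218, 81, 50)

Hue arc: Δh = 145 − 237 = -92° (|Δh| ≤ 180, already the shorter path).
H = 237 + 0.21 × (-92) = 217.68 → 218°
S = 88 + 0.21 × (55 − 88) = 81.07 → 81%
L = 50 + 0.21 × (49 − 50) = 49.79 → 50%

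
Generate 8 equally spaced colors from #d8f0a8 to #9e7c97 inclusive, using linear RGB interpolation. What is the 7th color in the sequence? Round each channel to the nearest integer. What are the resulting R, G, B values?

With 8 swatches and endpoints inclusive, swatch 7 sits at t = (7 − 1)/(8 − 1) = 6/7 ≈ 0.8571.
#d8f0a8 → (216, 240, 168); #9e7c97 → (158, 124, 151).
R = 216 + 0.8571 × (158 − 216) = 166.288 → 166
G = 240 + 0.8571 × (124 − 240) = 140.576 → 141
B = 168 + 0.8571 × (151 − 168) = 153.429 → 153

(166, 141, 153)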